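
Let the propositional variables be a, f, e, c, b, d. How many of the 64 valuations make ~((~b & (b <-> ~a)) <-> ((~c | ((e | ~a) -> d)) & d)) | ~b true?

48

Initial set: {T (~((~b & (b <-> ~a)) <-> ((~c | ((e | ~a) -> d)) & d)) | ~b)}.
T (~((~b & (b <-> ~a)) <-> ((~c | ((e | ~a) -> d)) & d)) | ~b): β-rule — branch into T ~((~b & (b <-> ~a)) <-> ((~c | ((e | ~a) -> d)) & d))  //  T ~b.
  branch 1 (add T ~((~b & (b <-> ~a)) <-> ((~c | ((e | ~a) -> d)) & d))):
    T ~((~b & (b <-> ~a)) <-> ((~c | ((e | ~a) -> d)) & d)): β-rule — branch into T (~b & (b <-> ~a)), F ((~c | ((e | ~a) -> d)) & d)  //  F (~b & (b <-> ~a)), T ((~c | ((e | ~a) -> d)) & d).
      branch 1.1 (add T (~b & (b <-> ~a)), F ((~c | ((e | ~a) -> d)) & d)):
        T (~b & (b <-> ~a)): α-rule — add T ~b, T (b <-> ~a).
        F ((~c | ((e | ~a) -> d)) & d): β-rule — branch into F (~c | ((e | ~a) -> d))  //  F d.
          branch 1.1.1 (add F (~c | ((e | ~a) -> d))):
            F (~c | ((e | ~a) -> d)): α-rule — add F ~c, F ((e | ~a) -> d).
            F ((e | ~a) -> d): α-rule — add T (e | ~a), F d.
            T (b <-> ~a): β-rule — branch into T b, T ~a  //  F b, F ~a.
              branch 1.1.1.1 (add T b, T ~a):
                × closes — contains both b and ~b.
              branch 1.1.1.2 (add F b, F ~a):
                T (e | ~a): β-rule — branch into T e  //  T ~a.
                  branch 1.1.1.2.1 (add T e):
                    ○ open, literals {a=1, b=0, c=1, d=0, e=1}.
                  branch 1.1.1.2.2 (add T ~a):
                    × closes — contains both a and ~a.
          branch 1.1.2 (add F d):
            T (b <-> ~a): β-rule — branch into T b, T ~a  //  F b, F ~a.
              branch 1.1.2.1 (add T b, T ~a):
                × closes — contains both b and ~b.
              branch 1.1.2.2 (add F b, F ~a):
                ○ open, literals {a=1, b=0, d=0}.
      branch 1.2 (add F (~b & (b <-> ~a)), T ((~c | ((e | ~a) -> d)) & d)):
        T ((~c | ((e | ~a) -> d)) & d): α-rule — add T (~c | ((e | ~a) -> d)), T d.
        F (~b & (b <-> ~a)): β-rule — branch into F ~b  //  F (b <-> ~a).
          branch 1.2.1 (add F ~b):
            T (~c | ((e | ~a) -> d)): β-rule — branch into T ~c  //  T ((e | ~a) -> d).
              branch 1.2.1.1 (add T ~c):
                ○ open, literals {b=1, c=0, d=1}.
              branch 1.2.1.2 (add T ((e | ~a) -> d)):
                T ((e | ~a) -> d): β-rule — branch into F (e | ~a)  //  T d.
                  branch 1.2.1.2.1 (add F (e | ~a)):
                    F (e | ~a): α-rule — add F e, F ~a.
                    ○ open, literals {a=1, b=1, d=1, e=0}.
                  branch 1.2.1.2.2 (add T d):
                    ○ open, literals {b=1, d=1}.
          branch 1.2.2 (add F (b <-> ~a)):
            T (~c | ((e | ~a) -> d)): β-rule — branch into T ~c  //  T ((e | ~a) -> d).
              branch 1.2.2.1 (add T ~c):
                F (b <-> ~a): β-rule — branch into T b, F ~a  //  F b, T ~a.
                  branch 1.2.2.1.1 (add T b, F ~a):
                    ○ open, literals {a=1, b=1, c=0, d=1}.
                  branch 1.2.2.1.2 (add F b, T ~a):
                    ○ open, literals {a=0, b=0, c=0, d=1}.
              branch 1.2.2.2 (add T ((e | ~a) -> d)):
                F (b <-> ~a): β-rule — branch into T b, F ~a  //  F b, T ~a.
                  branch 1.2.2.2.1 (add T b, F ~a):
                    T ((e | ~a) -> d): β-rule — branch into F (e | ~a)  //  T d.
                      branch 1.2.2.2.1.1 (add F (e | ~a)):
                        F (e | ~a): α-rule — add F e, F ~a.
                        ○ open, literals {a=1, b=1, d=1, e=0}.
                      branch 1.2.2.2.1.2 (add T d):
                        ○ open, literals {a=1, b=1, d=1}.
                  branch 1.2.2.2.2 (add F b, T ~a):
                    T ((e | ~a) -> d): β-rule — branch into F (e | ~a)  //  T d.
                      branch 1.2.2.2.2.1 (add F (e | ~a)):
                        F (e | ~a): α-rule — add F e, F ~a.
                        × closes — contains both a and ~a.
                      branch 1.2.2.2.2.2 (add T d):
                        ○ open, literals {a=0, b=0, d=1}.
  branch 2 (add T ~b):
    ○ open, literals {b=0}.
4 branches closed, 11 open.
Each open branch fixes some atoms; the unmentioned ones are free. Counting distinct full assignments: branch {a=1, b=0, c=1, d=0, e=1} (f) contributes 2 new; branch {a=1, b=0, d=0} (f, e, c) contributes 6 new; branch {b=1, c=0, d=1} (a, f, e) contributes 8 new; branch {a=1, b=1, d=1, e=0} (f, c) contributes 2 new; branch {b=1, d=1} (a, f, e, c) contributes 6 new; branch {a=1, b=1, c=0, d=1} (f, e) contributes 0 new; branch {a=0, b=0, c=0, d=1} (f, e) contributes 4 new; branch {a=1, b=1, d=1, e=0} (f, c) contributes 0 new; branch {a=1, b=1, d=1} (f, e, c) contributes 0 new; branch {a=0, b=0, d=1} (f, e, c) contributes 4 new; branch {b=0} (a, f, e, c, d) contributes 16 new. Total: 48.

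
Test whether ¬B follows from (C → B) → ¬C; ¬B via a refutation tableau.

Yes

Initial set: {T ((C → B) → ¬C); T ¬B; F ¬B}.
× closes — contains both B and ¬B.
All 1 branch closes.
Every branch closed, so the premises entail the conclusion.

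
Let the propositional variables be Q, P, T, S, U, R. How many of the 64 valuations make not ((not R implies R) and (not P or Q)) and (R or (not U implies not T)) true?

Initial set: {T (not ((not R implies R) and (not P or Q)) and (R or (not U implies not T)))}.
T (not ((not R implies R) and (not P or Q)) and (R or (not U implies not T))): α-rule — add T not ((not R implies R) and (not P or Q)), T (R or (not U implies not T)).
T not ((not R implies R) and (not P or Q)): β-rule — branch into F (not R implies R)  //  F (not P or Q).
  branch 1 (add F (not R implies R)):
    F (not R implies R): α-rule — add T not R, F R.
    T (R or (not U implies not T)): β-rule — branch into T R  //  T (not U implies not T).
      branch 1.1 (add T R):
        × closes — contains both R and not R.
      branch 1.2 (add T (not U implies not T)):
        T (not U implies not T): β-rule — branch into F not U  //  T not T.
          branch 1.2.1 (add F not U):
            ○ open, literals {R=F, U=T}.
          branch 1.2.2 (add T not T):
            ○ open, literals {R=F, T=F}.
  branch 2 (add F (not P or Q)):
    F (not P or Q): α-rule — add F not P, F Q.
    T (R or (not U implies not T)): β-rule — branch into T R  //  T (not U implies not T).
      branch 2.1 (add T R):
        ○ open, literals {P=T, Q=F, R=T}.
      branch 2.2 (add T (not U implies not T)):
        T (not U implies not T): β-rule — branch into F not U  //  T not T.
          branch 2.2.1 (add F not U):
            ○ open, literals {P=T, Q=F, U=T}.
          branch 2.2.2 (add T not T):
            ○ open, literals {P=T, Q=F, T=F}.
1 branch closed, 5 open.
Each open branch fixes some atoms; the unmentioned ones are free. Counting distinct full assignments: branch {R=F, U=T} (Q, P, T, S) contributes 16 new; branch {R=F, T=F} (Q, P, S, U) contributes 8 new; branch {P=T, Q=F, R=T} (T, S, U) contributes 8 new; branch {P=T, Q=F, U=T} (T, S, R) contributes 0 new; branch {P=T, Q=F, T=F} (S, U, R) contributes 0 new. Total: 32.

32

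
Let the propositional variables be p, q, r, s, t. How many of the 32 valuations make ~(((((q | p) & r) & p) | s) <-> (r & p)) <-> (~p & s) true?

28

Initial set: {(~(((((q | p) & r) & p) | s) <-> (r & p)) <-> (~p & s))}.
(~(((((q | p) & r) & p) | s) <-> (r & p)) <-> (~p & s)): β-rule — branch into ~(((((q | p) & r) & p) | s) <-> (r & p)), (~p & s)  //  ~~(((((q | p) & r) & p) | s) <-> (r & p)), ~(~p & s).
  branch 1 (add ~(((((q | p) & r) & p) | s) <-> (r & p)), (~p & s)):
    (~p & s): α-rule — add ~p, s.
    ~(((((q | p) & r) & p) | s) <-> (r & p)): β-rule — branch into ((((q | p) & r) & p) | s), ~(r & p)  //  ~((((q | p) & r) & p) | s), (r & p).
      branch 1.1 (add ((((q | p) & r) & p) | s), ~(r & p)):
        ((((q | p) & r) & p) | s): β-rule — branch into (((q | p) & r) & p)  //  s.
          branch 1.1.1 (add (((q | p) & r) & p)):
            (((q | p) & r) & p): α-rule — add ((q | p) & r), p.
            × closes — contains both p and ~p.
          branch 1.1.2 (add s):
            ~(r & p): β-rule — branch into ~r  //  ~p.
              branch 1.1.2.1 (add ~r):
                ○ open, literals {p=0, r=0, s=1}.
              branch 1.1.2.2 (add ~p):
                ○ open, literals {p=0, s=1}.
      branch 1.2 (add ~((((q | p) & r) & p) | s), (r & p)):
        ~((((q | p) & r) & p) | s): α-rule — add ~(((q | p) & r) & p), ~s.
        × closes — contains both s and ~s.
  branch 2 (add ~~(((((q | p) & r) & p) | s) <-> (r & p)), ~(~p & s)):
    ~~(((((q | p) & r) & p) | s) <-> (r & p)): β-rule — branch into ((((q | p) & r) & p) | s), (r & p)  //  ~((((q | p) & r) & p) | s), ~(r & p).
      branch 2.1 (add ((((q | p) & r) & p) | s), (r & p)):
        (r & p): α-rule — add r, p.
        ~(~p & s): β-rule — branch into ~~p  //  ~s.
          branch 2.1.1 (add ~~p):
            ((((q | p) & r) & p) | s): β-rule — branch into (((q | p) & r) & p)  //  s.
              branch 2.1.1.1 (add (((q | p) & r) & p)):
                (((q | p) & r) & p): α-rule — add ((q | p) & r), p.
                ((q | p) & r): α-rule — add (q | p), r.
                (q | p): β-rule — branch into q  //  p.
                  branch 2.1.1.1.1 (add q):
                    ○ open, literals {p=1, q=1, r=1}.
                  branch 2.1.1.1.2 (add p):
                    ○ open, literals {p=1, r=1}.
              branch 2.1.1.2 (add s):
                ○ open, literals {p=1, r=1, s=1}.
          branch 2.1.2 (add ~s):
            ((((q | p) & r) & p) | s): β-rule — branch into (((q | p) & r) & p)  //  s.
              branch 2.1.2.1 (add (((q | p) & r) & p)):
                (((q | p) & r) & p): α-rule — add ((q | p) & r), p.
                ((q | p) & r): α-rule — add (q | p), r.
                (q | p): β-rule — branch into q  //  p.
                  branch 2.1.2.1.1 (add q):
                    ○ open, literals {p=1, q=1, r=1, s=0}.
                  branch 2.1.2.1.2 (add p):
                    ○ open, literals {p=1, r=1, s=0}.
              branch 2.1.2.2 (add s):
                × closes — contains both s and ~s.
      branch 2.2 (add ~((((q | p) & r) & p) | s), ~(r & p)):
        ~((((q | p) & r) & p) | s): α-rule — add ~(((q | p) & r) & p), ~s.
        ~(~p & s): β-rule — branch into ~~p  //  ~s.
          branch 2.2.1 (add ~~p):
            ~(r & p): β-rule — branch into ~r  //  ~p.
              branch 2.2.1.1 (add ~r):
                ~(((q | p) & r) & p): β-rule — branch into ~((q | p) & r)  //  ~p.
                  branch 2.2.1.1.1 (add ~((q | p) & r)):
                    ~((q | p) & r): β-rule — branch into ~(q | p)  //  ~r.
                      branch 2.2.1.1.1.1 (add ~(q | p)):
                        ~(q | p): α-rule — add ~q, ~p.
                        × closes — contains both p and ~p.
                      branch 2.2.1.1.1.2 (add ~r):
                        ○ open, literals {p=1, r=0, s=0}.
                  branch 2.2.1.1.2 (add ~p):
                    × closes — contains both p and ~p.
              branch 2.2.1.2 (add ~p):
                × closes — contains both p and ~p.
          branch 2.2.2 (add ~s):
            ~(r & p): β-rule — branch into ~r  //  ~p.
              branch 2.2.2.1 (add ~r):
                ~(((q | p) & r) & p): β-rule — branch into ~((q | p) & r)  //  ~p.
                  branch 2.2.2.1.1 (add ~((q | p) & r)):
                    ~((q | p) & r): β-rule — branch into ~(q | p)  //  ~r.
                      branch 2.2.2.1.1.1 (add ~(q | p)):
                        ~(q | p): α-rule — add ~q, ~p.
                        ○ open, literals {p=0, q=0, r=0, s=0}.
                      branch 2.2.2.1.1.2 (add ~r):
                        ○ open, literals {r=0, s=0}.
                  branch 2.2.2.1.2 (add ~p):
                    ○ open, literals {p=0, r=0, s=0}.
              branch 2.2.2.2 (add ~p):
                ~(((q | p) & r) & p): β-rule — branch into ~((q | p) & r)  //  ~p.
                  branch 2.2.2.2.1 (add ~((q | p) & r)):
                    ~((q | p) & r): β-rule — branch into ~(q | p)  //  ~r.
                      branch 2.2.2.2.1.1 (add ~(q | p)):
                        ~(q | p): α-rule — add ~q, ~p.
                        ○ open, literals {p=0, q=0, s=0}.
                      branch 2.2.2.2.1.2 (add ~r):
                        ○ open, literals {p=0, r=0, s=0}.
                  branch 2.2.2.2.2 (add ~p):
                    ○ open, literals {p=0, s=0}.
6 branches closed, 14 open.
Each open branch fixes some atoms; the unmentioned ones are free. Counting distinct full assignments: branch {p=0, r=0, s=1} (q, t) contributes 4 new; branch {p=0, s=1} (q, r, t) contributes 4 new; branch {p=1, q=1, r=1} (s, t) contributes 4 new; branch {p=1, r=1} (q, s, t) contributes 4 new; branch {p=1, r=1, s=1} (q, t) contributes 0 new; branch {p=1, q=1, r=1, s=0} (t) contributes 0 new; branch {p=1, r=1, s=0} (q, t) contributes 0 new; branch {p=1, r=0, s=0} (q, t) contributes 4 new; branch {p=0, q=0, r=0, s=0} (t) contributes 2 new; branch {r=0, s=0} (p, q, t) contributes 2 new; branch {p=0, r=0, s=0} (q, t) contributes 0 new; branch {p=0, q=0, s=0} (r, t) contributes 2 new; branch {p=0, r=0, s=0} (q, t) contributes 0 new; branch {p=0, s=0} (q, r, t) contributes 2 new. Total: 28.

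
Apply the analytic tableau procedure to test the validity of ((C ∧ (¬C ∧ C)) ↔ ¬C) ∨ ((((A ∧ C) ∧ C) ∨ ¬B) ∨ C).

Assume the negation and expand:
Initial set: {¬(((C ∧ (¬C ∧ C)) ↔ ¬C) ∨ ((((A ∧ C) ∧ C) ∨ ¬B) ∨ C))}.
¬(((C ∧ (¬C ∧ C)) ↔ ¬C) ∨ ((((A ∧ C) ∧ C) ∨ ¬B) ∨ C)): α-rule — add ¬((C ∧ (¬C ∧ C)) ↔ ¬C), ¬((((A ∧ C) ∧ C) ∨ ¬B) ∨ C).
¬((((A ∧ C) ∧ C) ∨ ¬B) ∨ C): α-rule — add ¬(((A ∧ C) ∧ C) ∨ ¬B), ¬C.
¬(((A ∧ C) ∧ C) ∨ ¬B): α-rule — add ¬((A ∧ C) ∧ C), ¬¬B.
¬((C ∧ (¬C ∧ C)) ↔ ¬C): β-rule — branch into (C ∧ (¬C ∧ C)), ¬¬C  //  ¬(C ∧ (¬C ∧ C)), ¬C.
  branch 1 (add (C ∧ (¬C ∧ C)), ¬¬C):
    × closes — contains both C and ¬C.
  branch 2 (add ¬(C ∧ (¬C ∧ C)), ¬C):
    ¬((A ∧ C) ∧ C): β-rule — branch into ¬(A ∧ C)  //  ¬C.
      branch 2.1 (add ¬(A ∧ C)):
        ¬(C ∧ (¬C ∧ C)): β-rule — branch into ¬C  //  ¬(¬C ∧ C).
          branch 2.1.1 (add ¬C):
            ¬(A ∧ C): β-rule — branch into ¬A  //  ¬C.
              branch 2.1.1.1 (add ¬A):
                ○ open, literals {A=F, B=T, C=F}.
              branch 2.1.1.2 (add ¬C):
                ○ open, literals {B=T, C=F}.
          branch 2.1.2 (add ¬(¬C ∧ C)):
            ¬(A ∧ C): β-rule — branch into ¬A  //  ¬C.
              branch 2.1.2.1 (add ¬A):
                ¬(¬C ∧ C): β-rule — branch into ¬¬C  //  ¬C.
                  branch 2.1.2.1.1 (add ¬¬C):
                    × closes — contains both C and ¬C.
                  branch 2.1.2.1.2 (add ¬C):
                    ○ open, literals {A=F, B=T, C=F}.
              branch 2.1.2.2 (add ¬C):
                ¬(¬C ∧ C): β-rule — branch into ¬¬C  //  ¬C.
                  branch 2.1.2.2.1 (add ¬¬C):
                    × closes — contains both C and ¬C.
                  branch 2.1.2.2.2 (add ¬C):
                    ○ open, literals {B=T, C=F}.
      branch 2.2 (add ¬C):
        ¬(C ∧ (¬C ∧ C)): β-rule — branch into ¬C  //  ¬(¬C ∧ C).
          branch 2.2.1 (add ¬C):
            ○ open, literals {B=T, C=F}.
          branch 2.2.2 (add ¬(¬C ∧ C)):
            ¬(¬C ∧ C): β-rule — branch into ¬¬C  //  ¬C.
              branch 2.2.2.1 (add ¬¬C):
                × closes — contains both C and ¬C.
              branch 2.2.2.2 (add ¬C):
                ○ open, literals {B=T, C=F}.
4 branches closed, 6 open.
An open branch gives a countermodel: A=F, B=T, C=F (unmentioned atoms arbitrary); under it the original formula is false.

Not valid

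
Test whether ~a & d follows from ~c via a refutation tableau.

Initial set: {~c; ~(~a & d)}.
~(~a & d): β-rule — branch into ~~a  //  ~d.
  branch 1 (add ~~a):
    ○ open, literals {a=T, c=F}.
  branch 2 (add ~d):
    ○ open, literals {c=F, d=F}.
0 branches closed, 2 open.
An open branch gives a countermodel: a=T, c=F (unmentioned atoms arbitrary); the premises hold there but the conclusion fails.

No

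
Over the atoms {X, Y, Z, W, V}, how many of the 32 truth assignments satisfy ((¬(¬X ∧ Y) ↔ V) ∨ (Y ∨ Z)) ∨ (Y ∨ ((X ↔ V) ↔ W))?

30

Initial set: {T (((¬(¬X ∧ Y) ↔ V) ∨ (Y ∨ Z)) ∨ (Y ∨ ((X ↔ V) ↔ W)))}.
T (((¬(¬X ∧ Y) ↔ V) ∨ (Y ∨ Z)) ∨ (Y ∨ ((X ↔ V) ↔ W))): β-rule — branch into T ((¬(¬X ∧ Y) ↔ V) ∨ (Y ∨ Z))  //  T (Y ∨ ((X ↔ V) ↔ W)).
  branch 1 (add T ((¬(¬X ∧ Y) ↔ V) ∨ (Y ∨ Z))):
    T ((¬(¬X ∧ Y) ↔ V) ∨ (Y ∨ Z)): β-rule — branch into T (¬(¬X ∧ Y) ↔ V)  //  T (Y ∨ Z).
      branch 1.1 (add T (¬(¬X ∧ Y) ↔ V)):
        T (¬(¬X ∧ Y) ↔ V): β-rule — branch into T ¬(¬X ∧ Y), T V  //  F ¬(¬X ∧ Y), F V.
          branch 1.1.1 (add T ¬(¬X ∧ Y), T V):
            T ¬(¬X ∧ Y): β-rule — branch into F ¬X  //  F Y.
              branch 1.1.1.1 (add F ¬X):
                ○ open, literals {V=T, X=T}.
              branch 1.1.1.2 (add F Y):
                ○ open, literals {V=T, Y=F}.
          branch 1.1.2 (add F ¬(¬X ∧ Y), F V):
            F ¬(¬X ∧ Y): α-rule — add T ¬X, T Y.
            ○ open, literals {V=F, X=F, Y=T}.
      branch 1.2 (add T (Y ∨ Z)):
        T (Y ∨ Z): β-rule — branch into T Y  //  T Z.
          branch 1.2.1 (add T Y):
            ○ open, literals {Y=T}.
          branch 1.2.2 (add T Z):
            ○ open, literals {Z=T}.
  branch 2 (add T (Y ∨ ((X ↔ V) ↔ W))):
    T (Y ∨ ((X ↔ V) ↔ W)): β-rule — branch into T Y  //  T ((X ↔ V) ↔ W).
      branch 2.1 (add T Y):
        ○ open, literals {Y=T}.
      branch 2.2 (add T ((X ↔ V) ↔ W)):
        T ((X ↔ V) ↔ W): β-rule — branch into T (X ↔ V), T W  //  F (X ↔ V), F W.
          branch 2.2.1 (add T (X ↔ V), T W):
            T (X ↔ V): β-rule — branch into T X, T V  //  F X, F V.
              branch 2.2.1.1 (add T X, T V):
                ○ open, literals {V=T, W=T, X=T}.
              branch 2.2.1.2 (add F X, F V):
                ○ open, literals {V=F, W=T, X=F}.
          branch 2.2.2 (add F (X ↔ V), F W):
            F (X ↔ V): β-rule — branch into T X, F V  //  F X, T V.
              branch 2.2.2.1 (add T X, F V):
                ○ open, literals {V=F, W=F, X=T}.
              branch 2.2.2.2 (add F X, T V):
                ○ open, literals {V=T, W=F, X=F}.
0 branches closed, 10 open.
Each open branch fixes some atoms; the unmentioned ones are free. Counting distinct full assignments: branch {V=T, X=T} (Y, Z, W) contributes 8 new; branch {V=T, Y=F} (X, Z, W) contributes 4 new; branch {V=F, X=F, Y=T} (Z, W) contributes 4 new; branch {Y=T} (X, Z, W, V) contributes 8 new; branch {Z=T} (X, Y, W, V) contributes 4 new; branch {Y=T} (X, Z, W, V) contributes 0 new; branch {V=T, W=T, X=T} (Y, Z) contributes 0 new; branch {V=F, W=T, X=F} (Y, Z) contributes 1 new; branch {V=F, W=F, X=T} (Y, Z) contributes 1 new; branch {V=T, W=F, X=F} (Y, Z) contributes 0 new. Total: 30.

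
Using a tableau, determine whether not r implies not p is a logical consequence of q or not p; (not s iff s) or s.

No

Initial set: {(q or not p); ((not s iff s) or s); not (not r implies not p)}.
not (not r implies not p): α-rule — add not r, not not p.
(q or not p): β-rule — branch into q  //  not p.
  branch 1 (add q):
    ((not s iff s) or s): β-rule — branch into (not s iff s)  //  s.
      branch 1.1 (add (not s iff s)):
        (not s iff s): β-rule — branch into not s, s  //  not not s, not s.
          branch 1.1.1 (add not s, s):
            × closes — contains both s and not s.
          branch 1.1.2 (add not not s, not s):
            × closes — contains both s and not s.
      branch 1.2 (add s):
        ○ open, literals {p=1, q=1, r=0, s=1}.
  branch 2 (add not p):
    × closes — contains both p and not p.
3 branches closed, 1 open.
An open branch gives a countermodel: p=1, q=1, r=0, s=1 (unmentioned atoms arbitrary); the premises hold there but the conclusion fails.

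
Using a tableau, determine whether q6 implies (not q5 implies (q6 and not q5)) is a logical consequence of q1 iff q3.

Initial set: {(q1 iff q3); not (q6 implies (not q5 implies (q6 and not q5)))}.
not (q6 implies (not q5 implies (q6 and not q5))): α-rule — add q6, not (not q5 implies (q6 and not q5)).
not (not q5 implies (q6 and not q5)): α-rule — add not q5, not (q6 and not q5).
(q1 iff q3): β-rule — branch into q1, q3  //  not q1, not q3.
  branch 1 (add q1, q3):
    not (q6 and not q5): β-rule — branch into not q6  //  not not q5.
      branch 1.1 (add not q6):
        × closes — contains both q6 and not q6.
      branch 1.2 (add not not q5):
        × closes — contains both q5 and not q5.
  branch 2 (add not q1, not q3):
    not (q6 and not q5): β-rule — branch into not q6  //  not not q5.
      branch 2.1 (add not q6):
        × closes — contains both q6 and not q6.
      branch 2.2 (add not not q5):
        × closes — contains both q5 and not q5.
All 4 branches close.
Every branch closed, so the premises entail the conclusion.

Yes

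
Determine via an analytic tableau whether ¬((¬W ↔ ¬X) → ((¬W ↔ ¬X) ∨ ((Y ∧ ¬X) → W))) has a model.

Initial set: {¬((¬W ↔ ¬X) → ((¬W ↔ ¬X) ∨ ((Y ∧ ¬X) → W)))}.
¬((¬W ↔ ¬X) → ((¬W ↔ ¬X) ∨ ((Y ∧ ¬X) → W))): α-rule — add (¬W ↔ ¬X), ¬((¬W ↔ ¬X) ∨ ((Y ∧ ¬X) → W)).
¬((¬W ↔ ¬X) ∨ ((Y ∧ ¬X) → W)): α-rule — add ¬(¬W ↔ ¬X), ¬((Y ∧ ¬X) → W).
¬((Y ∧ ¬X) → W): α-rule — add (Y ∧ ¬X), ¬W.
(Y ∧ ¬X): α-rule — add Y, ¬X.
(¬W ↔ ¬X): β-rule — branch into ¬W, ¬X  //  ¬¬W, ¬¬X.
  branch 1 (add ¬W, ¬X):
    ¬(¬W ↔ ¬X): β-rule — branch into ¬W, ¬¬X  //  ¬¬W, ¬X.
      branch 1.1 (add ¬W, ¬¬X):
        × closes — contains both X and ¬X.
      branch 1.2 (add ¬¬W, ¬X):
        × closes — contains both W and ¬W.
  branch 2 (add ¬¬W, ¬¬X):
    × closes — contains both W and ¬W.
All 3 branches close.
Every branch closed; the formula is unsatisfiable.

Unsatisfiable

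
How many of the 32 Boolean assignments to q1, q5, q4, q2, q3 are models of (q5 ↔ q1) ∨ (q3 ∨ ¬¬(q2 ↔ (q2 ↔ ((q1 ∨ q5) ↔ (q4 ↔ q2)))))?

28

Initial set: {T ((q5 ↔ q1) ∨ (q3 ∨ ¬¬(q2 ↔ (q2 ↔ ((q1 ∨ q5) ↔ (q4 ↔ q2))))))}.
T ((q5 ↔ q1) ∨ (q3 ∨ ¬¬(q2 ↔ (q2 ↔ ((q1 ∨ q5) ↔ (q4 ↔ q2)))))): β-rule — branch into T (q5 ↔ q1)  //  T (q3 ∨ ¬¬(q2 ↔ (q2 ↔ ((q1 ∨ q5) ↔ (q4 ↔ q2))))).
  branch 1 (add T (q5 ↔ q1)):
    T (q5 ↔ q1): β-rule — branch into T q5, T q1  //  F q5, F q1.
      branch 1.1 (add T q5, T q1):
        ○ open, literals {q1=1, q5=1}.
      branch 1.2 (add F q5, F q1):
        ○ open, literals {q1=0, q5=0}.
  branch 2 (add T (q3 ∨ ¬¬(q2 ↔ (q2 ↔ ((q1 ∨ q5) ↔ (q4 ↔ q2)))))):
    T (q3 ∨ ¬¬(q2 ↔ (q2 ↔ ((q1 ∨ q5) ↔ (q4 ↔ q2))))): β-rule — branch into T q3  //  T ¬¬(q2 ↔ (q2 ↔ ((q1 ∨ q5) ↔ (q4 ↔ q2)))).
      branch 2.1 (add T q3):
        ○ open, literals {q3=1}.
      branch 2.2 (add T ¬¬(q2 ↔ (q2 ↔ ((q1 ∨ q5) ↔ (q4 ↔ q2))))):
        T ¬¬(q2 ↔ (q2 ↔ ((q1 ∨ q5) ↔ (q4 ↔ q2)))): drop double negation, giving T (q2 ↔ (q2 ↔ ((q1 ∨ q5) ↔ (q4 ↔ q2)))).
        T (q2 ↔ (q2 ↔ ((q1 ∨ q5) ↔ (q4 ↔ q2)))): β-rule — branch into T q2, T (q2 ↔ ((q1 ∨ q5) ↔ (q4 ↔ q2)))  //  F q2, F (q2 ↔ ((q1 ∨ q5) ↔ (q4 ↔ q2))).
          branch 2.2.1 (add T q2, T (q2 ↔ ((q1 ∨ q5) ↔ (q4 ↔ q2)))):
            T (q2 ↔ ((q1 ∨ q5) ↔ (q4 ↔ q2))): β-rule — branch into T q2, T ((q1 ∨ q5) ↔ (q4 ↔ q2))  //  F q2, F ((q1 ∨ q5) ↔ (q4 ↔ q2)).
              branch 2.2.1.1 (add T q2, T ((q1 ∨ q5) ↔ (q4 ↔ q2))):
                T ((q1 ∨ q5) ↔ (q4 ↔ q2)): β-rule — branch into T (q1 ∨ q5), T (q4 ↔ q2)  //  F (q1 ∨ q5), F (q4 ↔ q2).
                  branch 2.2.1.1.1 (add T (q1 ∨ q5), T (q4 ↔ q2)):
                    T (q1 ∨ q5): β-rule — branch into T q1  //  T q5.
                      branch 2.2.1.1.1.1 (add T q1):
                        T (q4 ↔ q2): β-rule — branch into T q4, T q2  //  F q4, F q2.
                          branch 2.2.1.1.1.1.1 (add T q4, T q2):
                            ○ open, literals {q1=1, q2=1, q4=1}.
                          branch 2.2.1.1.1.1.2 (add F q4, F q2):
                            × closes — contains both q2 and ¬q2.
                      branch 2.2.1.1.1.2 (add T q5):
                        T (q4 ↔ q2): β-rule — branch into T q4, T q2  //  F q4, F q2.
                          branch 2.2.1.1.1.2.1 (add T q4, T q2):
                            ○ open, literals {q2=1, q4=1, q5=1}.
                          branch 2.2.1.1.1.2.2 (add F q4, F q2):
                            × closes — contains both q2 and ¬q2.
                  branch 2.2.1.1.2 (add F (q1 ∨ q5), F (q4 ↔ q2)):
                    F (q1 ∨ q5): α-rule — add F q1, F q5.
                    F (q4 ↔ q2): β-rule — branch into T q4, F q2  //  F q4, T q2.
                      branch 2.2.1.1.2.1 (add T q4, F q2):
                        × closes — contains both q2 and ¬q2.
                      branch 2.2.1.1.2.2 (add F q4, T q2):
                        ○ open, literals {q1=0, q2=1, q4=0, q5=0}.
              branch 2.2.1.2 (add F q2, F ((q1 ∨ q5) ↔ (q4 ↔ q2))):
                × closes — contains both q2 and ¬q2.
          branch 2.2.2 (add F q2, F (q2 ↔ ((q1 ∨ q5) ↔ (q4 ↔ q2)))):
            F (q2 ↔ ((q1 ∨ q5) ↔ (q4 ↔ q2))): β-rule — branch into T q2, F ((q1 ∨ q5) ↔ (q4 ↔ q2))  //  F q2, T ((q1 ∨ q5) ↔ (q4 ↔ q2)).
              branch 2.2.2.1 (add T q2, F ((q1 ∨ q5) ↔ (q4 ↔ q2))):
                × closes — contains both q2 and ¬q2.
              branch 2.2.2.2 (add F q2, T ((q1 ∨ q5) ↔ (q4 ↔ q2))):
                T ((q1 ∨ q5) ↔ (q4 ↔ q2)): β-rule — branch into T (q1 ∨ q5), T (q4 ↔ q2)  //  F (q1 ∨ q5), F (q4 ↔ q2).
                  branch 2.2.2.2.1 (add T (q1 ∨ q5), T (q4 ↔ q2)):
                    T (q1 ∨ q5): β-rule — branch into T q1  //  T q5.
                      branch 2.2.2.2.1.1 (add T q1):
                        T (q4 ↔ q2): β-rule — branch into T q4, T q2  //  F q4, F q2.
                          branch 2.2.2.2.1.1.1 (add T q4, T q2):
                            × closes — contains both q2 and ¬q2.
                          branch 2.2.2.2.1.1.2 (add F q4, F q2):
                            ○ open, literals {q1=1, q2=0, q4=0}.
                      branch 2.2.2.2.1.2 (add T q5):
                        T (q4 ↔ q2): β-rule — branch into T q4, T q2  //  F q4, F q2.
                          branch 2.2.2.2.1.2.1 (add T q4, T q2):
                            × closes — contains both q2 and ¬q2.
                          branch 2.2.2.2.1.2.2 (add F q4, F q2):
                            ○ open, literals {q2=0, q4=0, q5=1}.
                  branch 2.2.2.2.2 (add F (q1 ∨ q5), F (q4 ↔ q2)):
                    F (q1 ∨ q5): α-rule — add F q1, F q5.
                    F (q4 ↔ q2): β-rule — branch into T q4, F q2  //  F q4, T q2.
                      branch 2.2.2.2.2.1 (add T q4, F q2):
                        ○ open, literals {q1=0, q2=0, q4=1, q5=0}.
                      branch 2.2.2.2.2.2 (add F q4, T q2):
                        × closes — contains both q2 and ¬q2.
8 branches closed, 9 open.
Each open branch fixes some atoms; the unmentioned ones are free. Counting distinct full assignments: branch {q1=1, q5=1} (q4, q2, q3) contributes 8 new; branch {q1=0, q5=0} (q4, q2, q3) contributes 8 new; branch {q3=1} (q1, q5, q4, q2) contributes 8 new; branch {q1=1, q2=1, q4=1} (q5, q3) contributes 1 new; branch {q2=1, q4=1, q5=1} (q1, q3) contributes 1 new; branch {q1=0, q2=1, q4=0, q5=0} (q3) contributes 0 new; branch {q1=1, q2=0, q4=0} (q5, q3) contributes 1 new; branch {q2=0, q4=0, q5=1} (q1, q3) contributes 1 new; branch {q1=0, q2=0, q4=1, q5=0} (q3) contributes 0 new. Total: 28.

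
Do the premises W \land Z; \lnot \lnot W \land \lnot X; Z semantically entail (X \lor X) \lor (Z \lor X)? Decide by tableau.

Initial set: {(W \land Z); (\lnot \lnot W \land \lnot X); Z; \lnot ((X \lor X) \lor (Z \lor X))}.
(W \land Z): α-rule — add W, Z.
(\lnot \lnot W \land \lnot X): α-rule — add \lnot \lnot W, \lnot X.
\lnot ((X \lor X) \lor (Z \lor X)): α-rule — add \lnot (X \lor X), \lnot (Z \lor X).
\lnot \lnot W: drop double negation, giving W.
\lnot (X \lor X): α-rule — add \lnot X, \lnot X.
\lnot (Z \lor X): α-rule — add \lnot Z, \lnot X.
× closes — contains both Z and \lnot Z.
All 1 branch closes.
Every branch closed, so the premises entail the conclusion.

Yes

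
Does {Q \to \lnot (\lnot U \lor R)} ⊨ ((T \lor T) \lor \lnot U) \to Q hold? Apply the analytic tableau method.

No

Initial set: {(Q \to \lnot (\lnot U \lor R)); \lnot (((T \lor T) \lor \lnot U) \to Q)}.
\lnot (((T \lor T) \lor \lnot U) \to Q): α-rule — add ((T \lor T) \lor \lnot U), \lnot Q.
(Q \to \lnot (\lnot U \lor R)): β-rule — branch into \lnot Q  //  \lnot (\lnot U \lor R).
  branch 1 (add \lnot Q):
    ((T \lor T) \lor \lnot U): β-rule — branch into (T \lor T)  //  \lnot U.
      branch 1.1 (add (T \lor T)):
        (T \lor T): β-rule — branch into T  //  T.
          branch 1.1.1 (add T):
            ○ open, literals {Q=false, T=true}.
          branch 1.1.2 (add T):
            ○ open, literals {Q=false, T=true}.
      branch 1.2 (add \lnot U):
        ○ open, literals {Q=false, U=false}.
  branch 2 (add \lnot (\lnot U \lor R)):
    \lnot (\lnot U \lor R): α-rule — add \lnot \lnot U, \lnot R.
    ((T \lor T) \lor \lnot U): β-rule — branch into (T \lor T)  //  \lnot U.
      branch 2.1 (add (T \lor T)):
        (T \lor T): β-rule — branch into T  //  T.
          branch 2.1.1 (add T):
            ○ open, literals {Q=false, R=false, T=true, U=true}.
          branch 2.1.2 (add T):
            ○ open, literals {Q=false, R=false, T=true, U=true}.
      branch 2.2 (add \lnot U):
        × closes — contains both U and \lnot U.
1 branch closed, 5 open.
An open branch gives a countermodel: Q=false, T=true (unmentioned atoms arbitrary); the premises hold there but the conclusion fails.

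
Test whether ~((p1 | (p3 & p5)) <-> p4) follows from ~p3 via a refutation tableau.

No

Initial set: {~p3; ~~((p1 | (p3 & p5)) <-> p4)}.
~~((p1 | (p3 & p5)) <-> p4): β-rule — branch into (p1 | (p3 & p5)), p4  //  ~(p1 | (p3 & p5)), ~p4.
  branch 1 (add (p1 | (p3 & p5)), p4):
    (p1 | (p3 & p5)): β-rule — branch into p1  //  (p3 & p5).
      branch 1.1 (add p1):
        ○ open, literals {p1=true, p3=false, p4=true}.
      branch 1.2 (add (p3 & p5)):
        (p3 & p5): α-rule — add p3, p5.
        × closes — contains both p3 and ~p3.
  branch 2 (add ~(p1 | (p3 & p5)), ~p4):
    ~(p1 | (p3 & p5)): α-rule — add ~p1, ~(p3 & p5).
    ~(p3 & p5): β-rule — branch into ~p3  //  ~p5.
      branch 2.1 (add ~p3):
        ○ open, literals {p1=false, p3=false, p4=false}.
      branch 2.2 (add ~p5):
        ○ open, literals {p1=false, p3=false, p4=false, p5=false}.
1 branch closed, 3 open.
An open branch gives a countermodel: p1=true, p3=false, p4=true (unmentioned atoms arbitrary); the premises hold there but the conclusion fails.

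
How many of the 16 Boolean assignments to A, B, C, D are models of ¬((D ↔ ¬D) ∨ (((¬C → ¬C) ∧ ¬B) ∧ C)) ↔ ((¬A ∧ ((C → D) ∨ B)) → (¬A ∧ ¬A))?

Initial set: {(¬((D ↔ ¬D) ∨ (((¬C → ¬C) ∧ ¬B) ∧ C)) ↔ ((¬A ∧ ((C → D) ∨ B)) → (¬A ∧ ¬A)))}.
(¬((D ↔ ¬D) ∨ (((¬C → ¬C) ∧ ¬B) ∧ C)) ↔ ((¬A ∧ ((C → D) ∨ B)) → (¬A ∧ ¬A))): β-rule — branch into ¬((D ↔ ¬D) ∨ (((¬C → ¬C) ∧ ¬B) ∧ C)), ((¬A ∧ ((C → D) ∨ B)) → (¬A ∧ ¬A))  //  ¬¬((D ↔ ¬D) ∨ (((¬C → ¬C) ∧ ¬B) ∧ C)), ¬((¬A ∧ ((C → D) ∨ B)) → (¬A ∧ ¬A)).
  branch 1 (add ¬((D ↔ ¬D) ∨ (((¬C → ¬C) ∧ ¬B) ∧ C)), ((¬A ∧ ((C → D) ∨ B)) → (¬A ∧ ¬A))):
    ¬((D ↔ ¬D) ∨ (((¬C → ¬C) ∧ ¬B) ∧ C)): α-rule — add ¬(D ↔ ¬D), ¬(((¬C → ¬C) ∧ ¬B) ∧ C).
    ((¬A ∧ ((C → D) ∨ B)) → (¬A ∧ ¬A)): β-rule — branch into ¬(¬A ∧ ((C → D) ∨ B))  //  (¬A ∧ ¬A).
      branch 1.1 (add ¬(¬A ∧ ((C → D) ∨ B))):
        ¬(D ↔ ¬D): β-rule — branch into D, ¬¬D  //  ¬D, ¬D.
          branch 1.1.1 (add D, ¬¬D):
            ¬(((¬C → ¬C) ∧ ¬B) ∧ C): β-rule — branch into ¬((¬C → ¬C) ∧ ¬B)  //  ¬C.
              branch 1.1.1.1 (add ¬((¬C → ¬C) ∧ ¬B)):
                ¬(¬A ∧ ((C → D) ∨ B)): β-rule — branch into ¬¬A  //  ¬((C → D) ∨ B).
                  branch 1.1.1.1.1 (add ¬¬A):
                    ¬((¬C → ¬C) ∧ ¬B): β-rule — branch into ¬(¬C → ¬C)  //  ¬¬B.
                      branch 1.1.1.1.1.1 (add ¬(¬C → ¬C)):
                        ¬(¬C → ¬C): α-rule — add ¬C, ¬¬C.
                        × closes — contains both C and ¬C.
                      branch 1.1.1.1.1.2 (add ¬¬B):
                        ○ open, literals {A=1, B=1, D=1}.
                  branch 1.1.1.1.2 (add ¬((C → D) ∨ B)):
                    ¬((C → D) ∨ B): α-rule — add ¬(C → D), ¬B.
                    ¬(C → D): α-rule — add C, ¬D.
                    × closes — contains both D and ¬D.
              branch 1.1.1.2 (add ¬C):
                ¬(¬A ∧ ((C → D) ∨ B)): β-rule — branch into ¬¬A  //  ¬((C → D) ∨ B).
                  branch 1.1.1.2.1 (add ¬¬A):
                    ○ open, literals {A=1, C=0, D=1}.
                  branch 1.1.1.2.2 (add ¬((C → D) ∨ B)):
                    ¬((C → D) ∨ B): α-rule — add ¬(C → D), ¬B.
                    ¬(C → D): α-rule — add C, ¬D.
                    × closes — contains both C and ¬C.
          branch 1.1.2 (add ¬D, ¬D):
            ¬(((¬C → ¬C) ∧ ¬B) ∧ C): β-rule — branch into ¬((¬C → ¬C) ∧ ¬B)  //  ¬C.
              branch 1.1.2.1 (add ¬((¬C → ¬C) ∧ ¬B)):
                ¬(¬A ∧ ((C → D) ∨ B)): β-rule — branch into ¬¬A  //  ¬((C → D) ∨ B).
                  branch 1.1.2.1.1 (add ¬¬A):
                    ¬((¬C → ¬C) ∧ ¬B): β-rule — branch into ¬(¬C → ¬C)  //  ¬¬B.
                      branch 1.1.2.1.1.1 (add ¬(¬C → ¬C)):
                        ¬(¬C → ¬C): α-rule — add ¬C, ¬¬C.
                        × closes — contains both C and ¬C.
                      branch 1.1.2.1.1.2 (add ¬¬B):
                        ○ open, literals {A=1, B=1, D=0}.
                  branch 1.1.2.1.2 (add ¬((C → D) ∨ B)):
                    ¬((C → D) ∨ B): α-rule — add ¬(C → D), ¬B.
                    ¬(C → D): α-rule — add C, ¬D.
                    ¬((¬C → ¬C) ∧ ¬B): β-rule — branch into ¬(¬C → ¬C)  //  ¬¬B.
                      branch 1.1.2.1.2.1 (add ¬(¬C → ¬C)):
                        ¬(¬C → ¬C): α-rule — add ¬C, ¬¬C.
                        × closes — contains both C and ¬C.
                      branch 1.1.2.1.2.2 (add ¬¬B):
                        × closes — contains both B and ¬B.
              branch 1.1.2.2 (add ¬C):
                ¬(¬A ∧ ((C → D) ∨ B)): β-rule — branch into ¬¬A  //  ¬((C → D) ∨ B).
                  branch 1.1.2.2.1 (add ¬¬A):
                    ○ open, literals {A=1, C=0, D=0}.
                  branch 1.1.2.2.2 (add ¬((C → D) ∨ B)):
                    ¬((C → D) ∨ B): α-rule — add ¬(C → D), ¬B.
                    ¬(C → D): α-rule — add C, ¬D.
                    × closes — contains both C and ¬C.
      branch 1.2 (add (¬A ∧ ¬A)):
        (¬A ∧ ¬A): α-rule — add ¬A, ¬A.
        ¬(D ↔ ¬D): β-rule — branch into D, ¬¬D  //  ¬D, ¬D.
          branch 1.2.1 (add D, ¬¬D):
            ¬(((¬C → ¬C) ∧ ¬B) ∧ C): β-rule — branch into ¬((¬C → ¬C) ∧ ¬B)  //  ¬C.
              branch 1.2.1.1 (add ¬((¬C → ¬C) ∧ ¬B)):
                ¬((¬C → ¬C) ∧ ¬B): β-rule — branch into ¬(¬C → ¬C)  //  ¬¬B.
                  branch 1.2.1.1.1 (add ¬(¬C → ¬C)):
                    ¬(¬C → ¬C): α-rule — add ¬C, ¬¬C.
                    × closes — contains both C and ¬C.
                  branch 1.2.1.1.2 (add ¬¬B):
                    ○ open, literals {A=0, B=1, D=1}.
              branch 1.2.1.2 (add ¬C):
                ○ open, literals {A=0, C=0, D=1}.
          branch 1.2.2 (add ¬D, ¬D):
            ¬(((¬C → ¬C) ∧ ¬B) ∧ C): β-rule — branch into ¬((¬C → ¬C) ∧ ¬B)  //  ¬C.
              branch 1.2.2.1 (add ¬((¬C → ¬C) ∧ ¬B)):
                ¬((¬C → ¬C) ∧ ¬B): β-rule — branch into ¬(¬C → ¬C)  //  ¬¬B.
                  branch 1.2.2.1.1 (add ¬(¬C → ¬C)):
                    ¬(¬C → ¬C): α-rule — add ¬C, ¬¬C.
                    × closes — contains both C and ¬C.
                  branch 1.2.2.1.2 (add ¬¬B):
                    ○ open, literals {A=0, B=1, D=0}.
              branch 1.2.2.2 (add ¬C):
                ○ open, literals {A=0, C=0, D=0}.
  branch 2 (add ¬¬((D ↔ ¬D) ∨ (((¬C → ¬C) ∧ ¬B) ∧ C)), ¬((¬A ∧ ((C → D) ∨ B)) → (¬A ∧ ¬A))):
    ¬((¬A ∧ ((C → D) ∨ B)) → (¬A ∧ ¬A)): α-rule — add (¬A ∧ ((C → D) ∨ B)), ¬(¬A ∧ ¬A).
    (¬A ∧ ((C → D) ∨ B)): α-rule — add ¬A, ((C → D) ∨ B).
    ¬¬((D ↔ ¬D) ∨ (((¬C → ¬C) ∧ ¬B) ∧ C)): β-rule — branch into (D ↔ ¬D)  //  (((¬C → ¬C) ∧ ¬B) ∧ C).
      branch 2.1 (add (D ↔ ¬D)):
        ¬(¬A ∧ ¬A): β-rule — branch into ¬¬A  //  ¬¬A.
          branch 2.1.1 (add ¬¬A):
            × closes — contains both A and ¬A.
          branch 2.1.2 (add ¬¬A):
            × closes — contains both A and ¬A.
      branch 2.2 (add (((¬C → ¬C) ∧ ¬B) ∧ C)):
        (((¬C → ¬C) ∧ ¬B) ∧ C): α-rule — add ((¬C → ¬C) ∧ ¬B), C.
        ((¬C → ¬C) ∧ ¬B): α-rule — add (¬C → ¬C), ¬B.
        ¬(¬A ∧ ¬A): β-rule — branch into ¬¬A  //  ¬¬A.
          branch 2.2.1 (add ¬¬A):
            × closes — contains both A and ¬A.
          branch 2.2.2 (add ¬¬A):
            × closes — contains both A and ¬A.
13 branches closed, 8 open.
Each open branch fixes some atoms; the unmentioned ones are free. Counting distinct full assignments: branch {A=1, B=1, D=1} (C) contributes 2 new; branch {A=1, C=0, D=1} (B) contributes 1 new; branch {A=1, B=1, D=0} (C) contributes 2 new; branch {A=1, C=0, D=0} (B) contributes 1 new; branch {A=0, B=1, D=1} (C) contributes 2 new; branch {A=0, C=0, D=1} (B) contributes 1 new; branch {A=0, B=1, D=0} (C) contributes 2 new; branch {A=0, C=0, D=0} (B) contributes 1 new. Total: 12.

12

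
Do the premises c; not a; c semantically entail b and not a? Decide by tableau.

No

Initial set: {c; not a; c; not (b and not a)}.
not (b and not a): β-rule — branch into not b  //  not not a.
  branch 1 (add not b):
    ○ open, literals {a=F, b=F, c=T}.
  branch 2 (add not not a):
    × closes — contains both a and not a.
1 branch closed, 1 open.
An open branch gives a countermodel: a=F, b=F, c=T (unmentioned atoms arbitrary); the premises hold there but the conclusion fails.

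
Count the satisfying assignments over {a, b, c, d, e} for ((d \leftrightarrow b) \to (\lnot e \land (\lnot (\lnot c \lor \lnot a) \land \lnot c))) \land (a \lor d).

12

Initial set: {(((d \leftrightarrow b) \to (\lnot e \land (\lnot (\lnot c \lor \lnot a) \land \lnot c))) \land (a \lor d))}.
(((d \leftrightarrow b) \to (\lnot e \land (\lnot (\lnot c \lor \lnot a) \land \lnot c))) \land (a \lor d)): α-rule — add ((d \leftrightarrow b) \to (\lnot e \land (\lnot (\lnot c \lor \lnot a) \land \lnot c))), (a \lor d).
((d \leftrightarrow b) \to (\lnot e \land (\lnot (\lnot c \lor \lnot a) \land \lnot c))): β-rule — branch into \lnot (d \leftrightarrow b)  //  (\lnot e \land (\lnot (\lnot c \lor \lnot a) \land \lnot c)).
  branch 1 (add \lnot (d \leftrightarrow b)):
    (a \lor d): β-rule — branch into a  //  d.
      branch 1.1 (add a):
        \lnot (d \leftrightarrow b): β-rule — branch into d, \lnot b  //  \lnot d, b.
          branch 1.1.1 (add d, \lnot b):
            ○ open, literals {a=true, b=false, d=true}.
          branch 1.1.2 (add \lnot d, b):
            ○ open, literals {a=true, b=true, d=false}.
      branch 1.2 (add d):
        \lnot (d \leftrightarrow b): β-rule — branch into d, \lnot b  //  \lnot d, b.
          branch 1.2.1 (add d, \lnot b):
            ○ open, literals {b=false, d=true}.
          branch 1.2.2 (add \lnot d, b):
            × closes — contains both d and \lnot d.
  branch 2 (add (\lnot e \land (\lnot (\lnot c \lor \lnot a) \land \lnot c))):
    (\lnot e \land (\lnot (\lnot c \lor \lnot a) \land \lnot c)): α-rule — add \lnot e, (\lnot (\lnot c \lor \lnot a) \land \lnot c).
    (\lnot (\lnot c \lor \lnot a) \land \lnot c): α-rule — add \lnot (\lnot c \lor \lnot a), \lnot c.
    \lnot (\lnot c \lor \lnot a): α-rule — add \lnot \lnot c, \lnot \lnot a.
    × closes — contains both c and \lnot c.
2 branches closed, 3 open.
Each open branch fixes some atoms; the unmentioned ones are free. Counting distinct full assignments: branch {a=true, b=false, d=true} (c, e) contributes 4 new; branch {a=true, b=true, d=false} (c, e) contributes 4 new; branch {b=false, d=true} (a, c, e) contributes 4 new. Total: 12.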